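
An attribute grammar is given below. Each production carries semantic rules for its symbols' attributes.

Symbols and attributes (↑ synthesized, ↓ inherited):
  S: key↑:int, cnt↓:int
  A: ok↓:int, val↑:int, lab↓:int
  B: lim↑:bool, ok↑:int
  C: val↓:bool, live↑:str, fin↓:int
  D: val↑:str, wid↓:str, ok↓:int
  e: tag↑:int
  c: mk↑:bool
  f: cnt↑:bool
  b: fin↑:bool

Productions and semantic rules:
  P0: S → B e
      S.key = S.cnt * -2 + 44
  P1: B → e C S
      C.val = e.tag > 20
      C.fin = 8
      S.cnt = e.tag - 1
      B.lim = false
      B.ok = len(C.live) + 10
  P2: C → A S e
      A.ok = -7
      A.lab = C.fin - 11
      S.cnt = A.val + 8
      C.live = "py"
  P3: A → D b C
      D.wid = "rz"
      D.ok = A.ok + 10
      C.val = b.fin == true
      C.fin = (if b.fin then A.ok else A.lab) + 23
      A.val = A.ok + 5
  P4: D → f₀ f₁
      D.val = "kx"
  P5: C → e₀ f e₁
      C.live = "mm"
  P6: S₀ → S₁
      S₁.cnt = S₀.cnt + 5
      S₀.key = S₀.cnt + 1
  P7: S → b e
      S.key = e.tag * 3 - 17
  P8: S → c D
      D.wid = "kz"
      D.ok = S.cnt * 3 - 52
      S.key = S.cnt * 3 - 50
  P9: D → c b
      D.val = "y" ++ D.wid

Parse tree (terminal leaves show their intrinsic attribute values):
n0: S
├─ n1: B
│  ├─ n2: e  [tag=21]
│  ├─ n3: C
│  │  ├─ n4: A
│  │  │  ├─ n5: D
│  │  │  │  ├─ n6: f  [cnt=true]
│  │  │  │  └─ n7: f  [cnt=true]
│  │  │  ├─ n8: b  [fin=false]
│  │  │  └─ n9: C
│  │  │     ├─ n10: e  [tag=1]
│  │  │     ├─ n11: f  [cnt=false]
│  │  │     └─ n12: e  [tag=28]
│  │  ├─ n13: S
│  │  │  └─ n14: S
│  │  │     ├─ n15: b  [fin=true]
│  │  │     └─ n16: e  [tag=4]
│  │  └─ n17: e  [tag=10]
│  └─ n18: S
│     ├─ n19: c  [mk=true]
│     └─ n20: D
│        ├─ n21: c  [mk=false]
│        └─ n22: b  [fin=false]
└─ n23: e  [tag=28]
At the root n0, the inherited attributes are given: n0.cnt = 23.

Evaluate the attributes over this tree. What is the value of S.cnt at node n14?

11

1. n0.cnt = 23  [given at root]
2. n2.tag = 21  [terminal]
3. n3.val = true  [e.tag > 20]
4. n3.fin = 8  [8]
5. n4.ok = -7  [-7]
6. n4.lab = -3  [C.fin - 11]
7. n5.wid = "rz"  ["rz"]
8. n5.ok = 3  [A.ok + 10]
9. n6.cnt = true  [terminal]
10. n7.cnt = true  [terminal]
11. n5.val = "kx"  ["kx"]
12. n8.fin = false  [terminal]
13. n9.val = false  [b.fin == true]
14. n9.fin = 20  [(if b.fin then A.ok else A.lab) + 23]
15. n10.tag = 1  [terminal]
16. n11.cnt = false  [terminal]
17. n12.tag = 28  [terminal]
18. n9.live = "mm"  ["mm"]
19. n4.val = -2  [A.ok + 5]
20. n13.cnt = 6  [A.val + 8]
21. n14.cnt = 11  [S₀.cnt + 5]
22. n15.fin = true  [terminal]
23. n16.tag = 4  [terminal]
24. n14.key = -5  [e.tag * 3 - 17]
25. n13.key = 7  [S₀.cnt + 1]
26. n17.tag = 10  [terminal]
27. n3.live = "py"  ["py"]
28. n18.cnt = 20  [e.tag - 1]
29. n19.mk = true  [terminal]
30. n20.wid = "kz"  ["kz"]
31. n20.ok = 8  [S.cnt * 3 - 52]
32. n21.mk = false  [terminal]
33. n22.fin = false  [terminal]
34. n20.val = "ykz"  ["y" ++ D.wid]
35. n18.key = 10  [S.cnt * 3 - 50]
36. n1.lim = false  [false]
37. n1.ok = 12  [len(C.live) + 10]
38. n23.tag = 28  [terminal]
39. n0.key = -2  [S.cnt * -2 + 44]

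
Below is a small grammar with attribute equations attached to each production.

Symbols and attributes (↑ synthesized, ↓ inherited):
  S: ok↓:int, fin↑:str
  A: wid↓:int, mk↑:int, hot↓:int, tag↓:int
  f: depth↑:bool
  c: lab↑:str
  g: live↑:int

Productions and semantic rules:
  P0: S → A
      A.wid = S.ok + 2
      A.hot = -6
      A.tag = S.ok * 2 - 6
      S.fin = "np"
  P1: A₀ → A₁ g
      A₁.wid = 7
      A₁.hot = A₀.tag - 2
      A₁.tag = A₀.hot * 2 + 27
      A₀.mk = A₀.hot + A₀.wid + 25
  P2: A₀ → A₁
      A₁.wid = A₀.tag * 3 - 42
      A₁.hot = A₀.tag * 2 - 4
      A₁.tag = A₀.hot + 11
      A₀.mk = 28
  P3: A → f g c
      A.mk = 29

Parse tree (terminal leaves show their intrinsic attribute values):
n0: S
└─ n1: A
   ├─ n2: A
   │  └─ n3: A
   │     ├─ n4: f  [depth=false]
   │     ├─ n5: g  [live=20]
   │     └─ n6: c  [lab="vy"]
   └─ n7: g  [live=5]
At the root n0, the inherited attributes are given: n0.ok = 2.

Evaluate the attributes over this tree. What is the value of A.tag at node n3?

7

1. n0.ok = 2  [given at root]
2. n1.wid = 4  [S.ok + 2]
3. n1.hot = -6  [-6]
4. n1.tag = -2  [S.ok * 2 - 6]
5. n2.wid = 7  [7]
6. n2.hot = -4  [A₀.tag - 2]
7. n2.tag = 15  [A₀.hot * 2 + 27]
8. n3.wid = 3  [A₀.tag * 3 - 42]
9. n3.hot = 26  [A₀.tag * 2 - 4]
10. n3.tag = 7  [A₀.hot + 11]
11. n4.depth = false  [terminal]
12. n5.live = 20  [terminal]
13. n6.lab = "vy"  [terminal]
14. n3.mk = 29  [29]
15. n2.mk = 28  [28]
16. n7.live = 5  [terminal]
17. n1.mk = 23  [A₀.hot + A₀.wid + 25]
18. n0.fin = "np"  ["np"]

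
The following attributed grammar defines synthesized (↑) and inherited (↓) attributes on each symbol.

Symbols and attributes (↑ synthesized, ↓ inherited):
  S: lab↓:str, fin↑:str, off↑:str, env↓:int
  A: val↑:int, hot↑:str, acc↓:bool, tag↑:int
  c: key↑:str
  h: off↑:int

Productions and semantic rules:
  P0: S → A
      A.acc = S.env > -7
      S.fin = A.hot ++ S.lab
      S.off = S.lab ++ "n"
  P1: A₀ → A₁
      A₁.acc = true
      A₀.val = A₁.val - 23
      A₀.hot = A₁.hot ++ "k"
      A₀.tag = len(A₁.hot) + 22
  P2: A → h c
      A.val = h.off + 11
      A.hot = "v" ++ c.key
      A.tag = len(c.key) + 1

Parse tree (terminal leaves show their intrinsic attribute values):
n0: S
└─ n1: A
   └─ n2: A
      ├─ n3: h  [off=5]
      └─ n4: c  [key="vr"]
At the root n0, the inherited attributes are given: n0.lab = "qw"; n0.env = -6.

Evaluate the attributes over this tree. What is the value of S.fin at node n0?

"vvrkqw"

1. n0.lab = "qw"  [given at root]
2. n0.env = -6  [given at root]
3. n1.acc = true  [S.env > -7]
4. n2.acc = true  [true]
5. n3.off = 5  [terminal]
6. n4.key = "vr"  [terminal]
7. n2.val = 16  [h.off + 11]
8. n2.hot = "vvr"  ["v" ++ c.key]
9. n2.tag = 3  [len(c.key) + 1]
10. n1.val = -7  [A₁.val - 23]
11. n1.hot = "vvrk"  [A₁.hot ++ "k"]
12. n1.tag = 25  [len(A₁.hot) + 22]
13. n0.fin = "vvrkqw"  [A.hot ++ S.lab]
14. n0.off = "qwn"  [S.lab ++ "n"]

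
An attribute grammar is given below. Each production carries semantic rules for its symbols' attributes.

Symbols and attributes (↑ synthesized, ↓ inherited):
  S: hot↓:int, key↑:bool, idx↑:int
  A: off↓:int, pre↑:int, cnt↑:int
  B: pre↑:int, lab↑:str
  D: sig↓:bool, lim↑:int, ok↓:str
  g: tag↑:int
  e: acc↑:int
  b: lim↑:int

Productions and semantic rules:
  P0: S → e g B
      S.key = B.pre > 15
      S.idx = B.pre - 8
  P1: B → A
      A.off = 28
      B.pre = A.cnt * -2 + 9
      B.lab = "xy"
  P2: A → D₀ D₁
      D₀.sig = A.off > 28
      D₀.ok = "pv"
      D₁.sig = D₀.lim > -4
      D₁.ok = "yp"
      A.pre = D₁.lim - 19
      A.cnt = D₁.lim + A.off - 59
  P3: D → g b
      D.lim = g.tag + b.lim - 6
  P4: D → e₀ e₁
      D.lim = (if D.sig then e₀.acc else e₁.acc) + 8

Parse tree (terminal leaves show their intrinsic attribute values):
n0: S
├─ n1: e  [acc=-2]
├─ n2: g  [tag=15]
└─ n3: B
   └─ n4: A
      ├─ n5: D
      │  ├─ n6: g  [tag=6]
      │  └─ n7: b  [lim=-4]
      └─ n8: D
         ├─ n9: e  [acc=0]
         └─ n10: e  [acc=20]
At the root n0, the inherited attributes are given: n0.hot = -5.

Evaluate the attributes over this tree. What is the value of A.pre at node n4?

9

1. n0.hot = -5  [given at root]
2. n1.acc = -2  [terminal]
3. n2.tag = 15  [terminal]
4. n4.off = 28  [28]
5. n5.sig = false  [A.off > 28]
6. n5.ok = "pv"  ["pv"]
7. n6.tag = 6  [terminal]
8. n7.lim = -4  [terminal]
9. n5.lim = -4  [g.tag + b.lim - 6]
10. n8.sig = false  [D₀.lim > -4]
11. n8.ok = "yp"  ["yp"]
12. n9.acc = 0  [terminal]
13. n10.acc = 20  [terminal]
14. n8.lim = 28  [(if D.sig then e₀.acc else e₁.acc) + 8]
15. n4.pre = 9  [D₁.lim - 19]
16. n4.cnt = -3  [D₁.lim + A.off - 59]
17. n3.pre = 15  [A.cnt * -2 + 9]
18. n3.lab = "xy"  ["xy"]
19. n0.key = false  [B.pre > 15]
20. n0.idx = 7  [B.pre - 8]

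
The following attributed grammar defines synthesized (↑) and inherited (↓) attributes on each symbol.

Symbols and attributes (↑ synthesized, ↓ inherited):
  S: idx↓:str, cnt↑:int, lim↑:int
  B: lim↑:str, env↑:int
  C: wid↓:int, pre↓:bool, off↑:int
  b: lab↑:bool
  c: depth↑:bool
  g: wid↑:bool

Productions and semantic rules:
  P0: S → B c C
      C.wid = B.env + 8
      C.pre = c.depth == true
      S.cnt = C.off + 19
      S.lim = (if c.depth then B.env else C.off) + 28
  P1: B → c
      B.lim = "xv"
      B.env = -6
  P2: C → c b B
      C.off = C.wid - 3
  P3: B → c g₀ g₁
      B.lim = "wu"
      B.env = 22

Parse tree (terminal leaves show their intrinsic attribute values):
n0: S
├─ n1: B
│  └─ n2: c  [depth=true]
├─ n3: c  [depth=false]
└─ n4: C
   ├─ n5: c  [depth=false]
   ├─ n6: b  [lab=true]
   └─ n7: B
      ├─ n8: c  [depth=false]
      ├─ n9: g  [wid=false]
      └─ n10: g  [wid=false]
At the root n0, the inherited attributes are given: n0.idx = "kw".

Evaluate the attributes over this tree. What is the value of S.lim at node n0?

1. n0.idx = "kw"  [given at root]
2. n2.depth = true  [terminal]
3. n1.lim = "xv"  ["xv"]
4. n1.env = -6  [-6]
5. n3.depth = false  [terminal]
6. n4.wid = 2  [B.env + 8]
7. n4.pre = false  [c.depth == true]
8. n5.depth = false  [terminal]
9. n6.lab = true  [terminal]
10. n8.depth = false  [terminal]
11. n9.wid = false  [terminal]
12. n10.wid = false  [terminal]
13. n7.lim = "wu"  ["wu"]
14. n7.env = 22  [22]
15. n4.off = -1  [C.wid - 3]
16. n0.cnt = 18  [C.off + 19]
17. n0.lim = 27  [(if c.depth then B.env else C.off) + 28]

27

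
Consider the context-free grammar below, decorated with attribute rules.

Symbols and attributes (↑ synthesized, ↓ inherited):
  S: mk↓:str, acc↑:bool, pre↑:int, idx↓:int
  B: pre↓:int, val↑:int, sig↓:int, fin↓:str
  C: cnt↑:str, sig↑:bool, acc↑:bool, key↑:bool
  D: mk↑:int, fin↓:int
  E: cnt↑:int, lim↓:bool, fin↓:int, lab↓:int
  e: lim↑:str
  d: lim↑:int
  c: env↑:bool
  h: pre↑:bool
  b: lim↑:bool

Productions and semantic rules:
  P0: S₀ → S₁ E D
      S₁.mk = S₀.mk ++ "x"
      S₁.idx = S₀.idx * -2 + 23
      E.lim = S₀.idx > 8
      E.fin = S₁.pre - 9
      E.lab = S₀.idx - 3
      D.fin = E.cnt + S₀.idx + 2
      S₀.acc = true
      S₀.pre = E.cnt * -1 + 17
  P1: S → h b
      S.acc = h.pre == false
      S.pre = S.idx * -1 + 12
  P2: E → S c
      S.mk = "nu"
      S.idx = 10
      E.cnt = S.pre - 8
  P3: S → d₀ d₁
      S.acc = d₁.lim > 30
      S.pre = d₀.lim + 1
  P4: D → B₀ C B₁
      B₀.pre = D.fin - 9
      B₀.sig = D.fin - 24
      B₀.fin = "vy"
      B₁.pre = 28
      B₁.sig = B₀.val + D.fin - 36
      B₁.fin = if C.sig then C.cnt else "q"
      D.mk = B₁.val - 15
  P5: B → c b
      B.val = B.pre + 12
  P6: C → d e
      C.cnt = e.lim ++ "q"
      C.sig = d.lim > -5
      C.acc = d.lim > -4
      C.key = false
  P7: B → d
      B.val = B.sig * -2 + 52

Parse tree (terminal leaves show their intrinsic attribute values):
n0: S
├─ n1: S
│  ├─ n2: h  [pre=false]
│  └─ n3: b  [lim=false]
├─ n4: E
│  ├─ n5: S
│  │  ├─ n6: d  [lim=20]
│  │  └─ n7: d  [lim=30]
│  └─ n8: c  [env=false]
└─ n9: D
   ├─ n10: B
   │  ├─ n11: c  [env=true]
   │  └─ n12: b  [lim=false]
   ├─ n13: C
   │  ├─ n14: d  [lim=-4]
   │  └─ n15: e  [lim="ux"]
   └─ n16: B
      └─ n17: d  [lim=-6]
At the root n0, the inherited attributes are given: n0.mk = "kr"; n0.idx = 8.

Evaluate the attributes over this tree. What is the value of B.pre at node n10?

1. n0.mk = "kr"  [given at root]
2. n0.idx = 8  [given at root]
3. n1.mk = "krx"  [S₀.mk ++ "x"]
4. n1.idx = 7  [S₀.idx * -2 + 23]
5. n2.pre = false  [terminal]
6. n3.lim = false  [terminal]
7. n1.acc = true  [h.pre == false]
8. n1.pre = 5  [S.idx * -1 + 12]
9. n4.lim = false  [S₀.idx > 8]
10. n4.fin = -4  [S₁.pre - 9]
11. n4.lab = 5  [S₀.idx - 3]
12. n5.mk = "nu"  ["nu"]
13. n5.idx = 10  [10]
14. n6.lim = 20  [terminal]
15. n7.lim = 30  [terminal]
16. n5.acc = false  [d₁.lim > 30]
17. n5.pre = 21  [d₀.lim + 1]
18. n8.env = false  [terminal]
19. n4.cnt = 13  [S.pre - 8]
20. n9.fin = 23  [E.cnt + S₀.idx + 2]
21. n10.pre = 14  [D.fin - 9]
22. n10.sig = -1  [D.fin - 24]
23. n10.fin = "vy"  ["vy"]
24. n11.env = true  [terminal]
25. n12.lim = false  [terminal]
26. n10.val = 26  [B.pre + 12]
27. n14.lim = -4  [terminal]
28. n15.lim = "ux"  [terminal]
29. n13.cnt = "uxq"  [e.lim ++ "q"]
30. n13.sig = true  [d.lim > -5]
31. n13.acc = false  [d.lim > -4]
32. n13.key = false  [false]
33. n16.pre = 28  [28]
34. n16.sig = 13  [B₀.val + D.fin - 36]
35. n16.fin = "uxq"  [if C.sig then C.cnt else "q"]
36. n17.lim = -6  [terminal]
37. n16.val = 26  [B.sig * -2 + 52]
38. n9.mk = 11  [B₁.val - 15]
39. n0.acc = true  [true]
40. n0.pre = 4  [E.cnt * -1 + 17]

14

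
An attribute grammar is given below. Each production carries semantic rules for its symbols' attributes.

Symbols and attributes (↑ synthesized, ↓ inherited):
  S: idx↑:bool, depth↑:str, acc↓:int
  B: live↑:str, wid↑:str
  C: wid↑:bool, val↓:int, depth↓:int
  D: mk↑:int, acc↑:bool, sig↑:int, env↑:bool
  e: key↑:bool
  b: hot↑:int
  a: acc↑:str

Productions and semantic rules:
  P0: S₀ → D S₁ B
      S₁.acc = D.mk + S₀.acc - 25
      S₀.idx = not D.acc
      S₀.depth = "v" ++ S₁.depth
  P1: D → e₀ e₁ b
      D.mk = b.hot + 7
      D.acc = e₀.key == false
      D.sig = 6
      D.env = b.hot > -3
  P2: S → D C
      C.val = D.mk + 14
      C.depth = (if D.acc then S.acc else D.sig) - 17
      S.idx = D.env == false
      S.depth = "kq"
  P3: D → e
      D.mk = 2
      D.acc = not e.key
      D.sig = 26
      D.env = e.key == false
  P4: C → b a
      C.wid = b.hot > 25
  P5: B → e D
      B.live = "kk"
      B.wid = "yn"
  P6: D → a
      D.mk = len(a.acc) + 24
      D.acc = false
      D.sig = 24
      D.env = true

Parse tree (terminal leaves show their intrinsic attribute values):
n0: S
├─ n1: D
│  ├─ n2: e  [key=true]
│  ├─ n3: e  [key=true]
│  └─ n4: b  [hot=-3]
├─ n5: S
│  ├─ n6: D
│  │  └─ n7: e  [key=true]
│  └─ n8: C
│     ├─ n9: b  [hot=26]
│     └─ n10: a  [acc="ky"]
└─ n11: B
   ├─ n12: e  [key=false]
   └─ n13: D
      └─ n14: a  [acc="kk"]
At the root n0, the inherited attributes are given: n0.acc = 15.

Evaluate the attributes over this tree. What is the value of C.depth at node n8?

9

1. n0.acc = 15  [given at root]
2. n2.key = true  [terminal]
3. n3.key = true  [terminal]
4. n4.hot = -3  [terminal]
5. n1.mk = 4  [b.hot + 7]
6. n1.acc = false  [e₀.key == false]
7. n1.sig = 6  [6]
8. n1.env = false  [b.hot > -3]
9. n5.acc = -6  [D.mk + S₀.acc - 25]
10. n7.key = true  [terminal]
11. n6.mk = 2  [2]
12. n6.acc = false  [not e.key]
13. n6.sig = 26  [26]
14. n6.env = false  [e.key == false]
15. n8.val = 16  [D.mk + 14]
16. n8.depth = 9  [(if D.acc then S.acc else D.sig) - 17]
17. n9.hot = 26  [terminal]
18. n10.acc = "ky"  [terminal]
19. n8.wid = true  [b.hot > 25]
20. n5.idx = true  [D.env == false]
21. n5.depth = "kq"  ["kq"]
22. n12.key = false  [terminal]
23. n14.acc = "kk"  [terminal]
24. n13.mk = 26  [len(a.acc) + 24]
25. n13.acc = false  [false]
26. n13.sig = 24  [24]
27. n13.env = true  [true]
28. n11.live = "kk"  ["kk"]
29. n11.wid = "yn"  ["yn"]
30. n0.idx = true  [not D.acc]
31. n0.depth = "vkq"  ["v" ++ S₁.depth]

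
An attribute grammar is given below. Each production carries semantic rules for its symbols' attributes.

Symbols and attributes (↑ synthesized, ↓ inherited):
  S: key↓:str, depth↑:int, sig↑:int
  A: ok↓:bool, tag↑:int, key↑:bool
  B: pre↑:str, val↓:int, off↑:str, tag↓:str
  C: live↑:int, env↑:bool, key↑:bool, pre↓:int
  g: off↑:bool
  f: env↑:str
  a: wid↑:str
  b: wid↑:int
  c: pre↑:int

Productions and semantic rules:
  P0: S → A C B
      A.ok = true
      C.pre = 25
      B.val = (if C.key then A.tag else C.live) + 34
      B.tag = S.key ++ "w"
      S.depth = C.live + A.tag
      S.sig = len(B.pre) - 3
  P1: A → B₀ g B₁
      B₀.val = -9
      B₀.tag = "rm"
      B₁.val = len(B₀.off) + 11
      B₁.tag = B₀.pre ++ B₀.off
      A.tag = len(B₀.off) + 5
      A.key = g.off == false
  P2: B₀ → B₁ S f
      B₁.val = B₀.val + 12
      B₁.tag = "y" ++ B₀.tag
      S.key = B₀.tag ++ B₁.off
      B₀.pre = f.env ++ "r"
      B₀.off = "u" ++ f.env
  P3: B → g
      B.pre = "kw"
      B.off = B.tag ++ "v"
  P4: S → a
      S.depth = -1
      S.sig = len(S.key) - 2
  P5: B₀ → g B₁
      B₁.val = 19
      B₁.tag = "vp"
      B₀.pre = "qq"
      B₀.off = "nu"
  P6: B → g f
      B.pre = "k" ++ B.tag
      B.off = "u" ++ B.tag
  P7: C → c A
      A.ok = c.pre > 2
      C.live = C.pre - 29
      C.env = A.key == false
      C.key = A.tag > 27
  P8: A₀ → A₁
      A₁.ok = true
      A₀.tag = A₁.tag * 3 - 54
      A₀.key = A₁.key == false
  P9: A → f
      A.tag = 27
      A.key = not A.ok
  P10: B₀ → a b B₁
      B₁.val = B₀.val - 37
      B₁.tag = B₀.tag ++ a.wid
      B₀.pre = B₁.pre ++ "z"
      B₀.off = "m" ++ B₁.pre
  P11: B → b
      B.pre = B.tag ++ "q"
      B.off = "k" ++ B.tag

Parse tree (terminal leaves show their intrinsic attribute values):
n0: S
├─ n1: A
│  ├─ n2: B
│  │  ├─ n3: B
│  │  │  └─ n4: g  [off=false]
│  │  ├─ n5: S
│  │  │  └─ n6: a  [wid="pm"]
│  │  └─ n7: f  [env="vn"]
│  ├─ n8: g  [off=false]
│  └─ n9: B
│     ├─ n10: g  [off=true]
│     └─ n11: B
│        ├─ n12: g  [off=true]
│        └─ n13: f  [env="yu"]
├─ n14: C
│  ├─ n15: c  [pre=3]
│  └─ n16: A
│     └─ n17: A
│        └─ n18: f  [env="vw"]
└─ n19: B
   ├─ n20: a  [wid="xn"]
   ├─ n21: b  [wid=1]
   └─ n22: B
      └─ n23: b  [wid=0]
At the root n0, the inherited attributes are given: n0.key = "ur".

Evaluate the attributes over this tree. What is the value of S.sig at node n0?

1. n0.key = "ur"  [given at root]
2. n1.ok = true  [true]
3. n2.val = -9  [-9]
4. n2.tag = "rm"  ["rm"]
5. n3.val = 3  [B₀.val + 12]
6. n3.tag = "yrm"  ["y" ++ B₀.tag]
7. n4.off = false  [terminal]
8. n3.pre = "kw"  ["kw"]
9. n3.off = "yrmv"  [B.tag ++ "v"]
10. n5.key = "rmyrmv"  [B₀.tag ++ B₁.off]
11. n6.wid = "pm"  [terminal]
12. n5.depth = -1  [-1]
13. n5.sig = 4  [len(S.key) - 2]
14. n7.env = "vn"  [terminal]
15. n2.pre = "vnr"  [f.env ++ "r"]
16. n2.off = "uvn"  ["u" ++ f.env]
17. n8.off = false  [terminal]
18. n9.val = 14  [len(B₀.off) + 11]
19. n9.tag = "vnruvn"  [B₀.pre ++ B₀.off]
20. n10.off = true  [terminal]
21. n11.val = 19  [19]
22. n11.tag = "vp"  ["vp"]
23. n12.off = true  [terminal]
24. n13.env = "yu"  [terminal]
25. n11.pre = "kvp"  ["k" ++ B.tag]
26. n11.off = "uvp"  ["u" ++ B.tag]
27. n9.pre = "qq"  ["qq"]
28. n9.off = "nu"  ["nu"]
29. n1.tag = 8  [len(B₀.off) + 5]
30. n1.key = true  [g.off == false]
31. n14.pre = 25  [25]
32. n15.pre = 3  [terminal]
33. n16.ok = true  [c.pre > 2]
34. n17.ok = true  [true]
35. n18.env = "vw"  [terminal]
36. n17.tag = 27  [27]
37. n17.key = false  [not A.ok]
38. n16.tag = 27  [A₁.tag * 3 - 54]
39. n16.key = true  [A₁.key == false]
40. n14.live = -4  [C.pre - 29]
41. n14.env = false  [A.key == false]
42. n14.key = false  [A.tag > 27]
43. n19.val = 30  [(if C.key then A.tag else C.live) + 34]
44. n19.tag = "urw"  [S.key ++ "w"]
45. n20.wid = "xn"  [terminal]
46. n21.wid = 1  [terminal]
47. n22.val = -7  [B₀.val - 37]
48. n22.tag = "urwxn"  [B₀.tag ++ a.wid]
49. n23.wid = 0  [terminal]
50. n22.pre = "urwxnq"  [B.tag ++ "q"]
51. n22.off = "kurwxn"  ["k" ++ B.tag]
52. n19.pre = "urwxnqz"  [B₁.pre ++ "z"]
53. n19.off = "murwxnq"  ["m" ++ B₁.pre]
54. n0.depth = 4  [C.live + A.tag]
55. n0.sig = 4  [len(B.pre) - 3]

4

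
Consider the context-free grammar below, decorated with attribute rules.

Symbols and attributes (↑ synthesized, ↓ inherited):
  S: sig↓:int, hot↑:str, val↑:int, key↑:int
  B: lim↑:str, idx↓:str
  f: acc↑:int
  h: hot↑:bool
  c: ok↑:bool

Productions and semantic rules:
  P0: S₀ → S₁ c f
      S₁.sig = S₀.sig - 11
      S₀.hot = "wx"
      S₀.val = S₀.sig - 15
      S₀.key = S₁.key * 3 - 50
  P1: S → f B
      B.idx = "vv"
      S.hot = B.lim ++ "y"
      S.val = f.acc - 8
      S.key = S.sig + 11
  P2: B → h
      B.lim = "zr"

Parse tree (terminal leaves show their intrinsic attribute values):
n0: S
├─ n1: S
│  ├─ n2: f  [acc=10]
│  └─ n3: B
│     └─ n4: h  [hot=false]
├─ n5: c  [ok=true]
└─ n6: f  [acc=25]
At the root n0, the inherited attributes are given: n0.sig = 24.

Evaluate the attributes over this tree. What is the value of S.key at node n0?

22

1. n0.sig = 24  [given at root]
2. n1.sig = 13  [S₀.sig - 11]
3. n2.acc = 10  [terminal]
4. n3.idx = "vv"  ["vv"]
5. n4.hot = false  [terminal]
6. n3.lim = "zr"  ["zr"]
7. n1.hot = "zry"  [B.lim ++ "y"]
8. n1.val = 2  [f.acc - 8]
9. n1.key = 24  [S.sig + 11]
10. n5.ok = true  [terminal]
11. n6.acc = 25  [terminal]
12. n0.hot = "wx"  ["wx"]
13. n0.val = 9  [S₀.sig - 15]
14. n0.key = 22  [S₁.key * 3 - 50]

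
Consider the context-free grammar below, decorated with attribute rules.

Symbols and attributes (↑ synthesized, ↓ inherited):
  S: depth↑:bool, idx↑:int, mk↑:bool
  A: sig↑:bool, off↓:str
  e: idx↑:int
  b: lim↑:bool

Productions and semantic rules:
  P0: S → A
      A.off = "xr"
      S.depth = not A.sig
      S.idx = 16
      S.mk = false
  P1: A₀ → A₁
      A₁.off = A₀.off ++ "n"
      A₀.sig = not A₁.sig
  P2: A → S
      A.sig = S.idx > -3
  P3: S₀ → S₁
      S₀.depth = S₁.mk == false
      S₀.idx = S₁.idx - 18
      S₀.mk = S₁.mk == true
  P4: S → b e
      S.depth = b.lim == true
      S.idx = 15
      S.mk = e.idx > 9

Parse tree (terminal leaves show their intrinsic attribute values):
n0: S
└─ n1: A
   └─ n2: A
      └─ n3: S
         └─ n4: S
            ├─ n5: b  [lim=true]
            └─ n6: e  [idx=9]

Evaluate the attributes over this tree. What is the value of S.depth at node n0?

1. n1.off = "xr"  ["xr"]
2. n2.off = "xrn"  [A₀.off ++ "n"]
3. n5.lim = true  [terminal]
4. n6.idx = 9  [terminal]
5. n4.depth = true  [b.lim == true]
6. n4.idx = 15  [15]
7. n4.mk = false  [e.idx > 9]
8. n3.depth = true  [S₁.mk == false]
9. n3.idx = -3  [S₁.idx - 18]
10. n3.mk = false  [S₁.mk == true]
11. n2.sig = false  [S.idx > -3]
12. n1.sig = true  [not A₁.sig]
13. n0.depth = false  [not A.sig]
14. n0.idx = 16  [16]
15. n0.mk = false  [false]

false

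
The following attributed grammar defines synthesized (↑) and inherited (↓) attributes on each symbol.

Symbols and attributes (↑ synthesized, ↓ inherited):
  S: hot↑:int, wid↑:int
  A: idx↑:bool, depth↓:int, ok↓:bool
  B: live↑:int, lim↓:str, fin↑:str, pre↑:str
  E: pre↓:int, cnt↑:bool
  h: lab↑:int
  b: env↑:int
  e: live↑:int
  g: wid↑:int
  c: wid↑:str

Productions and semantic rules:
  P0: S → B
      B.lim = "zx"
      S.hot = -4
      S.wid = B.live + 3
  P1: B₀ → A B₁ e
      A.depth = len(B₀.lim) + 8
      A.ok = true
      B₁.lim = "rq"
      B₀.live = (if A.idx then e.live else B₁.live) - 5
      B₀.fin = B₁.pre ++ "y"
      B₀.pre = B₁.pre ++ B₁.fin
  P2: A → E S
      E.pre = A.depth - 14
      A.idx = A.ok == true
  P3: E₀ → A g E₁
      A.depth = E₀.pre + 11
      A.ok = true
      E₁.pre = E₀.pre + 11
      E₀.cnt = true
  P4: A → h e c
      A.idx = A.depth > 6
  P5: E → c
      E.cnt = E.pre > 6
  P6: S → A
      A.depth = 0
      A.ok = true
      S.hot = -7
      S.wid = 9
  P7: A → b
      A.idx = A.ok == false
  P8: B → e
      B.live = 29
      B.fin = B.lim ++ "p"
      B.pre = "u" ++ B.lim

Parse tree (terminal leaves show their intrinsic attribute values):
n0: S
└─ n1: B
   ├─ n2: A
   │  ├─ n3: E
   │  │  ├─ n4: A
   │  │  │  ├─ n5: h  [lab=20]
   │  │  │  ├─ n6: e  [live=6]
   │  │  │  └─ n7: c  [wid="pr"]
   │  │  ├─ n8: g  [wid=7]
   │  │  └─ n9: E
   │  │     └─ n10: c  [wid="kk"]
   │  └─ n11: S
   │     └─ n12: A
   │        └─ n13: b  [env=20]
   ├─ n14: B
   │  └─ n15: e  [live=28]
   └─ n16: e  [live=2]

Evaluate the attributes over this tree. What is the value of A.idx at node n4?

true

1. n1.lim = "zx"  ["zx"]
2. n2.depth = 10  [len(B₀.lim) + 8]
3. n2.ok = true  [true]
4. n3.pre = -4  [A.depth - 14]
5. n4.depth = 7  [E₀.pre + 11]
6. n4.ok = true  [true]
7. n5.lab = 20  [terminal]
8. n6.live = 6  [terminal]
9. n7.wid = "pr"  [terminal]
10. n4.idx = true  [A.depth > 6]
11. n8.wid = 7  [terminal]
12. n9.pre = 7  [E₀.pre + 11]
13. n10.wid = "kk"  [terminal]
14. n9.cnt = true  [E.pre > 6]
15. n3.cnt = true  [true]
16. n12.depth = 0  [0]
17. n12.ok = true  [true]
18. n13.env = 20  [terminal]
19. n12.idx = false  [A.ok == false]
20. n11.hot = -7  [-7]
21. n11.wid = 9  [9]
22. n2.idx = true  [A.ok == true]
23. n14.lim = "rq"  ["rq"]
24. n15.live = 28  [terminal]
25. n14.live = 29  [29]
26. n14.fin = "rqp"  [B.lim ++ "p"]
27. n14.pre = "urq"  ["u" ++ B.lim]
28. n16.live = 2  [terminal]
29. n1.live = -3  [(if A.idx then e.live else B₁.live) - 5]
30. n1.fin = "urqy"  [B₁.pre ++ "y"]
31. n1.pre = "urqrqp"  [B₁.pre ++ B₁.fin]
32. n0.hot = -4  [-4]
33. n0.wid = 0  [B.live + 3]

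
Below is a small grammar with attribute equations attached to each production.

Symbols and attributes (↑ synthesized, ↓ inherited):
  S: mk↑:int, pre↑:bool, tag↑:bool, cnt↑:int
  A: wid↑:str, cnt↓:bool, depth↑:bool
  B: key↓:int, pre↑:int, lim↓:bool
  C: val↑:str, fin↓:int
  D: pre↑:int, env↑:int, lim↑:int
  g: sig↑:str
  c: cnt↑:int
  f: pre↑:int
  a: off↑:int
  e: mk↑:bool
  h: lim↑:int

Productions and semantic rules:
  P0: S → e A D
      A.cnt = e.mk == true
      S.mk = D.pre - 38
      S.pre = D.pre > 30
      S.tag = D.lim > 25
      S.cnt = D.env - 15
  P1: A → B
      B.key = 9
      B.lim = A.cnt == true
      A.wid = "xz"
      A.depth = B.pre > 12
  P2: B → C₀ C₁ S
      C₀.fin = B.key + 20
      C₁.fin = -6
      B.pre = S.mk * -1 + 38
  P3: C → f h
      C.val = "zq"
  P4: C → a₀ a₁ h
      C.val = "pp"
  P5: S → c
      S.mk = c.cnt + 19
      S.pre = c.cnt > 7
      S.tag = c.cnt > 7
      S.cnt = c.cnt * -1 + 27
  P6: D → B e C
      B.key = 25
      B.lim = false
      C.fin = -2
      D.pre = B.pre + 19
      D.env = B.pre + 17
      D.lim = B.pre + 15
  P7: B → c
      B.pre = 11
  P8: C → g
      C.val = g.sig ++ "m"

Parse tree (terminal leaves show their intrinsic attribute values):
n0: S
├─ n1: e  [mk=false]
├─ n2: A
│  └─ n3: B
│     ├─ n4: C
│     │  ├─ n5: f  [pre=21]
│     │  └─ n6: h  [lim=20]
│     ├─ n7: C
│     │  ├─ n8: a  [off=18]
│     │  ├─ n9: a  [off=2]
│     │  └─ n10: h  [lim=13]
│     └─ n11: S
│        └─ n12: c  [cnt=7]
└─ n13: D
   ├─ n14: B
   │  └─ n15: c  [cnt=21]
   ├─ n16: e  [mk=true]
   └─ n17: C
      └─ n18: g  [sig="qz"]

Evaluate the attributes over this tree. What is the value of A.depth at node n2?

false

1. n1.mk = false  [terminal]
2. n2.cnt = false  [e.mk == true]
3. n3.key = 9  [9]
4. n3.lim = false  [A.cnt == true]
5. n4.fin = 29  [B.key + 20]
6. n5.pre = 21  [terminal]
7. n6.lim = 20  [terminal]
8. n4.val = "zq"  ["zq"]
9. n7.fin = -6  [-6]
10. n8.off = 18  [terminal]
11. n9.off = 2  [terminal]
12. n10.lim = 13  [terminal]
13. n7.val = "pp"  ["pp"]
14. n12.cnt = 7  [terminal]
15. n11.mk = 26  [c.cnt + 19]
16. n11.pre = false  [c.cnt > 7]
17. n11.tag = false  [c.cnt > 7]
18. n11.cnt = 20  [c.cnt * -1 + 27]
19. n3.pre = 12  [S.mk * -1 + 38]
20. n2.wid = "xz"  ["xz"]
21. n2.depth = false  [B.pre > 12]
22. n14.key = 25  [25]
23. n14.lim = false  [false]
24. n15.cnt = 21  [terminal]
25. n14.pre = 11  [11]
26. n16.mk = true  [terminal]
27. n17.fin = -2  [-2]
28. n18.sig = "qz"  [terminal]
29. n17.val = "qzm"  [g.sig ++ "m"]
30. n13.pre = 30  [B.pre + 19]
31. n13.env = 28  [B.pre + 17]
32. n13.lim = 26  [B.pre + 15]
33. n0.mk = -8  [D.pre - 38]
34. n0.pre = false  [D.pre > 30]
35. n0.tag = true  [D.lim > 25]
36. n0.cnt = 13  [D.env - 15]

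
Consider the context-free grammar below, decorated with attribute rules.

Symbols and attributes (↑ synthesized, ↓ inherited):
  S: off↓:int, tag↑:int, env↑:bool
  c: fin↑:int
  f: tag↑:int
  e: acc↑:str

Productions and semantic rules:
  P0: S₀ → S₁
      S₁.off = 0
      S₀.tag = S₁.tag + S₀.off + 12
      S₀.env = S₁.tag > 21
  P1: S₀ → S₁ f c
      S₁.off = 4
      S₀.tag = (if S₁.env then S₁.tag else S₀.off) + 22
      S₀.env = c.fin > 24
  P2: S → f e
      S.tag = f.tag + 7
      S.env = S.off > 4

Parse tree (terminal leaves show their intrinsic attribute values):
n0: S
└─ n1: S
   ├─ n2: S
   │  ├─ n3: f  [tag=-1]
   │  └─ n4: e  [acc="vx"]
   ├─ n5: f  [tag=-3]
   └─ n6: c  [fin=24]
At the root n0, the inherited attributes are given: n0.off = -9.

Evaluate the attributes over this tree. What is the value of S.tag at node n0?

25

1. n0.off = -9  [given at root]
2. n1.off = 0  [0]
3. n2.off = 4  [4]
4. n3.tag = -1  [terminal]
5. n4.acc = "vx"  [terminal]
6. n2.tag = 6  [f.tag + 7]
7. n2.env = false  [S.off > 4]
8. n5.tag = -3  [terminal]
9. n6.fin = 24  [terminal]
10. n1.tag = 22  [(if S₁.env then S₁.tag else S₀.off) + 22]
11. n1.env = false  [c.fin > 24]
12. n0.tag = 25  [S₁.tag + S₀.off + 12]
13. n0.env = true  [S₁.tag > 21]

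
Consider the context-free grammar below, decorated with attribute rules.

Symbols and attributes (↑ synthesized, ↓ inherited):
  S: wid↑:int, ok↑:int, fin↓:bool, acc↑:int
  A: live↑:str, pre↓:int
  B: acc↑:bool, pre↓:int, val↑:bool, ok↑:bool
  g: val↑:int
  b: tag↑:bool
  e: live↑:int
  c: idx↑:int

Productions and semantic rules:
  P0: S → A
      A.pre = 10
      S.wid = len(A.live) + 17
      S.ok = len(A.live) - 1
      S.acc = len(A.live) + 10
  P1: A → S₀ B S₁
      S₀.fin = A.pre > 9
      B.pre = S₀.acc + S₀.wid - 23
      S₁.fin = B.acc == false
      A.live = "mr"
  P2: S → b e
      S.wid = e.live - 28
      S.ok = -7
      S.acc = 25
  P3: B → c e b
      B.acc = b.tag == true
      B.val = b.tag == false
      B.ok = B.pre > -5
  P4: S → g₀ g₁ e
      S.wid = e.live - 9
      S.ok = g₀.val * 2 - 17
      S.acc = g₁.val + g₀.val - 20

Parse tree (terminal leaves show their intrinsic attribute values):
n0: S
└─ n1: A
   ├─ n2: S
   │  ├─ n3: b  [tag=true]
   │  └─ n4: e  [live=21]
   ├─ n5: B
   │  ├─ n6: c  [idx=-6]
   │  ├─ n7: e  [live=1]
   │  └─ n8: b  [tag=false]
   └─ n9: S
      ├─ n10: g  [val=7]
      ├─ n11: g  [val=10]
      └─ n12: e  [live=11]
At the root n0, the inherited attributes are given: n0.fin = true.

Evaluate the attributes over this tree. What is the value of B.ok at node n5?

1. n0.fin = true  [given at root]
2. n1.pre = 10  [10]
3. n2.fin = true  [A.pre > 9]
4. n3.tag = true  [terminal]
5. n4.live = 21  [terminal]
6. n2.wid = -7  [e.live - 28]
7. n2.ok = -7  [-7]
8. n2.acc = 25  [25]
9. n5.pre = -5  [S₀.acc + S₀.wid - 23]
10. n6.idx = -6  [terminal]
11. n7.live = 1  [terminal]
12. n8.tag = false  [terminal]
13. n5.acc = false  [b.tag == true]
14. n5.val = true  [b.tag == false]
15. n5.ok = false  [B.pre > -5]
16. n9.fin = true  [B.acc == false]
17. n10.val = 7  [terminal]
18. n11.val = 10  [terminal]
19. n12.live = 11  [terminal]
20. n9.wid = 2  [e.live - 9]
21. n9.ok = -3  [g₀.val * 2 - 17]
22. n9.acc = -3  [g₁.val + g₀.val - 20]
23. n1.live = "mr"  ["mr"]
24. n0.wid = 19  [len(A.live) + 17]
25. n0.ok = 1  [len(A.live) - 1]
26. n0.acc = 12  [len(A.live) + 10]

false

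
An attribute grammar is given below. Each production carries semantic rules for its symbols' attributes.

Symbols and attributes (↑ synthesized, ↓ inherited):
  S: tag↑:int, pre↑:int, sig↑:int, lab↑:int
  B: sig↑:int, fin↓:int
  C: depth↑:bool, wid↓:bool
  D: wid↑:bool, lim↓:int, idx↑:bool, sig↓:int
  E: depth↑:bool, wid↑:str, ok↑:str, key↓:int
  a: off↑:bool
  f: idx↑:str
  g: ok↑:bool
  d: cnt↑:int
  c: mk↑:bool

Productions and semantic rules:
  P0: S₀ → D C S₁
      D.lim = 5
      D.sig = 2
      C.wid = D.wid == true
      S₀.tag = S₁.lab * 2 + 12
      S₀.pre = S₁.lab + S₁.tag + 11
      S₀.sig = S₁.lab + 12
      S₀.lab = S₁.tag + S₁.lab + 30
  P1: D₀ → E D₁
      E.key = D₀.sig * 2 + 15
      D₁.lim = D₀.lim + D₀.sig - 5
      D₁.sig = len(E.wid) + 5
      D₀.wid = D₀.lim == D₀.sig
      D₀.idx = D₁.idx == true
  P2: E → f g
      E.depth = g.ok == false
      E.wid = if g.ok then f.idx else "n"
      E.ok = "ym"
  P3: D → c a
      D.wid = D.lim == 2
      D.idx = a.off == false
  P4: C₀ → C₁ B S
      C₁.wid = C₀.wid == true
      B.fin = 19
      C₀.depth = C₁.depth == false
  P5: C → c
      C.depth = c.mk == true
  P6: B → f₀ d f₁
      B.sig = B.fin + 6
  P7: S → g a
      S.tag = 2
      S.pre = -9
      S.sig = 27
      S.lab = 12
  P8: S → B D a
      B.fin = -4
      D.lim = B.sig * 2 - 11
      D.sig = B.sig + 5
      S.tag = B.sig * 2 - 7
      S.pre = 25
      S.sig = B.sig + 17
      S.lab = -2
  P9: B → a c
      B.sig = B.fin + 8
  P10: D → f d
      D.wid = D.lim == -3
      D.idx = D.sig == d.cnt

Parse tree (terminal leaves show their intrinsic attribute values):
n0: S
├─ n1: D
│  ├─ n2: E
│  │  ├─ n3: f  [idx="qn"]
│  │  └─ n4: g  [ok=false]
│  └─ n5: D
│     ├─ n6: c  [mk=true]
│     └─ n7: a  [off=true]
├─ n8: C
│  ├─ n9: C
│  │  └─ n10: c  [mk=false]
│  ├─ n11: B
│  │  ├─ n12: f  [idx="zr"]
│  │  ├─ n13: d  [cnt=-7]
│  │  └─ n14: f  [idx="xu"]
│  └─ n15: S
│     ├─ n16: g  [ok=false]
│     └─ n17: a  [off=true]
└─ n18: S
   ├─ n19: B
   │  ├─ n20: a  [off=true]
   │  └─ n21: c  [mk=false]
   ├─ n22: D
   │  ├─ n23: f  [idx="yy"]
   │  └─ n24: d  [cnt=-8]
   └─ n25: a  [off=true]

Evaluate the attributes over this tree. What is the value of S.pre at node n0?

1. n1.lim = 5  [5]
2. n1.sig = 2  [2]
3. n2.key = 19  [D₀.sig * 2 + 15]
4. n3.idx = "qn"  [terminal]
5. n4.ok = false  [terminal]
6. n2.depth = true  [g.ok == false]
7. n2.wid = "n"  [if g.ok then f.idx else "n"]
8. n2.ok = "ym"  ["ym"]
9. n5.lim = 2  [D₀.lim + D₀.sig - 5]
10. n5.sig = 6  [len(E.wid) + 5]
11. n6.mk = true  [terminal]
12. n7.off = true  [terminal]
13. n5.wid = true  [D.lim == 2]
14. n5.idx = false  [a.off == false]
15. n1.wid = false  [D₀.lim == D₀.sig]
16. n1.idx = false  [D₁.idx == true]
17. n8.wid = false  [D.wid == true]
18. n9.wid = false  [C₀.wid == true]
19. n10.mk = false  [terminal]
20. n9.depth = false  [c.mk == true]
21. n11.fin = 19  [19]
22. n12.idx = "zr"  [terminal]
23. n13.cnt = -7  [terminal]
24. n14.idx = "xu"  [terminal]
25. n11.sig = 25  [B.fin + 6]
26. n16.ok = false  [terminal]
27. n17.off = true  [terminal]
28. n15.tag = 2  [2]
29. n15.pre = -9  [-9]
30. n15.sig = 27  [27]
31. n15.lab = 12  [12]
32. n8.depth = true  [C₁.depth == false]
33. n19.fin = -4  [-4]
34. n20.off = true  [terminal]
35. n21.mk = false  [terminal]
36. n19.sig = 4  [B.fin + 8]
37. n22.lim = -3  [B.sig * 2 - 11]
38. n22.sig = 9  [B.sig + 5]
39. n23.idx = "yy"  [terminal]
40. n24.cnt = -8  [terminal]
41. n22.wid = true  [D.lim == -3]
42. n22.idx = false  [D.sig == d.cnt]
43. n25.off = true  [terminal]
44. n18.tag = 1  [B.sig * 2 - 7]
45. n18.pre = 25  [25]
46. n18.sig = 21  [B.sig + 17]
47. n18.lab = -2  [-2]
48. n0.tag = 8  [S₁.lab * 2 + 12]
49. n0.pre = 10  [S₁.lab + S₁.tag + 11]
50. n0.sig = 10  [S₁.lab + 12]
51. n0.lab = 29  [S₁.tag + S₁.lab + 30]

10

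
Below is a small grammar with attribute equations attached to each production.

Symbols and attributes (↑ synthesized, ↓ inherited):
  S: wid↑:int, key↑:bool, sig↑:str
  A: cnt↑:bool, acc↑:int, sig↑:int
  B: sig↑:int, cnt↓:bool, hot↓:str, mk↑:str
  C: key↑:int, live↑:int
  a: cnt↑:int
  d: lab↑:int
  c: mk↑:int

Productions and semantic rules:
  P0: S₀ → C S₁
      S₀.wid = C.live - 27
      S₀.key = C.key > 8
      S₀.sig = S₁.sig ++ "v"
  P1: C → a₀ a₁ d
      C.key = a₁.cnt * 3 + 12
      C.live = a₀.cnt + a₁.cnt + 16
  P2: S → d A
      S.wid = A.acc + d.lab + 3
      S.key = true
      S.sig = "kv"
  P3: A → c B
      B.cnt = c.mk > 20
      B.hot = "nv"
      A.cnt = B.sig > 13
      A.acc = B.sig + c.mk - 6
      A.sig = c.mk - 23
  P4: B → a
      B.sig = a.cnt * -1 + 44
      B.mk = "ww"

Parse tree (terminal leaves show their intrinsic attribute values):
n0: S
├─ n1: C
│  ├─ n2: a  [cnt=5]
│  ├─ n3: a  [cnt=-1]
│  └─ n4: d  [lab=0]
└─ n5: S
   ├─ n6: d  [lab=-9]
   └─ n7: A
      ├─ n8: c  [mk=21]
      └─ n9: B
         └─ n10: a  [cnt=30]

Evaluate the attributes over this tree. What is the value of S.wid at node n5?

1. n2.cnt = 5  [terminal]
2. n3.cnt = -1  [terminal]
3. n4.lab = 0  [terminal]
4. n1.key = 9  [a₁.cnt * 3 + 12]
5. n1.live = 20  [a₀.cnt + a₁.cnt + 16]
6. n6.lab = -9  [terminal]
7. n8.mk = 21  [terminal]
8. n9.cnt = true  [c.mk > 20]
9. n9.hot = "nv"  ["nv"]
10. n10.cnt = 30  [terminal]
11. n9.sig = 14  [a.cnt * -1 + 44]
12. n9.mk = "ww"  ["ww"]
13. n7.cnt = true  [B.sig > 13]
14. n7.acc = 29  [B.sig + c.mk - 6]
15. n7.sig = -2  [c.mk - 23]
16. n5.wid = 23  [A.acc + d.lab + 3]
17. n5.key = true  [true]
18. n5.sig = "kv"  ["kv"]
19. n0.wid = -7  [C.live - 27]
20. n0.key = true  [C.key > 8]
21. n0.sig = "kvv"  [S₁.sig ++ "v"]

23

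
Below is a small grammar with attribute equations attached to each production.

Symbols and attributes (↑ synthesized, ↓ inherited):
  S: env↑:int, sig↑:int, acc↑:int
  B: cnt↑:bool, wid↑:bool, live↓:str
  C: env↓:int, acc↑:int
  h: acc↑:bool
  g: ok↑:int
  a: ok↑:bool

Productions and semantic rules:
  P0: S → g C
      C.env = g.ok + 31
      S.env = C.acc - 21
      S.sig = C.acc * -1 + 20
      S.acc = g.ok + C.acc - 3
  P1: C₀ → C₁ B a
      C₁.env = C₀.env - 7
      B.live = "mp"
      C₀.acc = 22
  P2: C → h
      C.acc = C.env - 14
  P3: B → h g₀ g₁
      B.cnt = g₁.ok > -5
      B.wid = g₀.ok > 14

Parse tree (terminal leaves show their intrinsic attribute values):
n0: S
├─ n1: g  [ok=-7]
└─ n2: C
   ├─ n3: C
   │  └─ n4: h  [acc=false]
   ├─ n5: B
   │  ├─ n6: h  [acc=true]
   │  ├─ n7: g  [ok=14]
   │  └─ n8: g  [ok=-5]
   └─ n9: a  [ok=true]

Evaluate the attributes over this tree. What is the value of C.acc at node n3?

3

1. n1.ok = -7  [terminal]
2. n2.env = 24  [g.ok + 31]
3. n3.env = 17  [C₀.env - 7]
4. n4.acc = false  [terminal]
5. n3.acc = 3  [C.env - 14]
6. n5.live = "mp"  ["mp"]
7. n6.acc = true  [terminal]
8. n7.ok = 14  [terminal]
9. n8.ok = -5  [terminal]
10. n5.cnt = false  [g₁.ok > -5]
11. n5.wid = false  [g₀.ok > 14]
12. n9.ok = true  [terminal]
13. n2.acc = 22  [22]
14. n0.env = 1  [C.acc - 21]
15. n0.sig = -2  [C.acc * -1 + 20]
16. n0.acc = 12  [g.ok + C.acc - 3]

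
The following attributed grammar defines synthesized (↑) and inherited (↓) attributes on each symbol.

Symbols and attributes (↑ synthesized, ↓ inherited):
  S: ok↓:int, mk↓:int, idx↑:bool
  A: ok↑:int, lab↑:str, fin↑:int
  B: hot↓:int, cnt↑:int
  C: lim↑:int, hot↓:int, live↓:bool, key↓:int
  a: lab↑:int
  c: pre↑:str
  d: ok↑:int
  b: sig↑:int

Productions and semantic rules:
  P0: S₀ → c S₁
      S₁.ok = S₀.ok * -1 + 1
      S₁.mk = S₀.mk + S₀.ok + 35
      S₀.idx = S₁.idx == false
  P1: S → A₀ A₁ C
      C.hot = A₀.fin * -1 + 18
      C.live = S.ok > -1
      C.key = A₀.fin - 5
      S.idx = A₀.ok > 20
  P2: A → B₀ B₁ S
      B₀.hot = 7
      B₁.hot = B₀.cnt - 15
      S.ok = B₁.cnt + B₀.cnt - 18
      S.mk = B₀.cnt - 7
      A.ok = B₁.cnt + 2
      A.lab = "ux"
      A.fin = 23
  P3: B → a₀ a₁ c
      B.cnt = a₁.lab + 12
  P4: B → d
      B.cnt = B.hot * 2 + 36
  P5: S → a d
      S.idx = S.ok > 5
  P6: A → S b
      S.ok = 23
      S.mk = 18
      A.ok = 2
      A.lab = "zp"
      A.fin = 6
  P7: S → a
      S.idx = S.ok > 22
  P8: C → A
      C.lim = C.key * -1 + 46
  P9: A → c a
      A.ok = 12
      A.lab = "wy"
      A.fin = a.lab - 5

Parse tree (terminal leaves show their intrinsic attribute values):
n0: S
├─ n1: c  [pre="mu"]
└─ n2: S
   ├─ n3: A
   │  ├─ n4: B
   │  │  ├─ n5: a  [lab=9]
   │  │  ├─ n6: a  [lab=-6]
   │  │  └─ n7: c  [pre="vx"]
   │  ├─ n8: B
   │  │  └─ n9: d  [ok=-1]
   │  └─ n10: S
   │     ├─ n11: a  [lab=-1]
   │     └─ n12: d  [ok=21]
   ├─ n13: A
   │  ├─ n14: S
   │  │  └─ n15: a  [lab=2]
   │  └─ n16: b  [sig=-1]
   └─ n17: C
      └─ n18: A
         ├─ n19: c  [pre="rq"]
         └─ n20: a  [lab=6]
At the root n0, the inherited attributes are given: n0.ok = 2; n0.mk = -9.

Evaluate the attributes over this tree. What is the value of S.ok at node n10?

6

1. n0.ok = 2  [given at root]
2. n0.mk = -9  [given at root]
3. n1.pre = "mu"  [terminal]
4. n2.ok = -1  [S₀.ok * -1 + 1]
5. n2.mk = 28  [S₀.mk + S₀.ok + 35]
6. n4.hot = 7  [7]
7. n5.lab = 9  [terminal]
8. n6.lab = -6  [terminal]
9. n7.pre = "vx"  [terminal]
10. n4.cnt = 6  [a₁.lab + 12]
11. n8.hot = -9  [B₀.cnt - 15]
12. n9.ok = -1  [terminal]
13. n8.cnt = 18  [B.hot * 2 + 36]
14. n10.ok = 6  [B₁.cnt + B₀.cnt - 18]
15. n10.mk = -1  [B₀.cnt - 7]
16. n11.lab = -1  [terminal]
17. n12.ok = 21  [terminal]
18. n10.idx = true  [S.ok > 5]
19. n3.ok = 20  [B₁.cnt + 2]
20. n3.lab = "ux"  ["ux"]
21. n3.fin = 23  [23]
22. n14.ok = 23  [23]
23. n14.mk = 18  [18]
24. n15.lab = 2  [terminal]
25. n14.idx = true  [S.ok > 22]
26. n16.sig = -1  [terminal]
27. n13.ok = 2  [2]
28. n13.lab = "zp"  ["zp"]
29. n13.fin = 6  [6]
30. n17.hot = -5  [A₀.fin * -1 + 18]
31. n17.live = false  [S.ok > -1]
32. n17.key = 18  [A₀.fin - 5]
33. n19.pre = "rq"  [terminal]
34. n20.lab = 6  [terminal]
35. n18.ok = 12  [12]
36. n18.lab = "wy"  ["wy"]
37. n18.fin = 1  [a.lab - 5]
38. n17.lim = 28  [C.key * -1 + 46]
39. n2.idx = false  [A₀.ok > 20]
40. n0.idx = true  [S₁.idx == false]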